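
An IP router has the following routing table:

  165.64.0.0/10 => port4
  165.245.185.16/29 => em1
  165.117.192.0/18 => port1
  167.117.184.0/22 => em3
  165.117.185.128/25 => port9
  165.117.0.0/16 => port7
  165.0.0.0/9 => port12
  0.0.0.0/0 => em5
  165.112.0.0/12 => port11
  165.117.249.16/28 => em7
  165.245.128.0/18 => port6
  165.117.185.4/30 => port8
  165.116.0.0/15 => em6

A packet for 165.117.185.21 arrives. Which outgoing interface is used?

port7

Routes whose prefix contains 165.117.185.21:
  0.0.0.0/0 (default, matches everything) -> em5
  165.0.0.0/9 (165.0.0.0 - 165.127.255.255) -> port12
  165.64.0.0/10 (165.64.0.0 - 165.127.255.255) -> port4
  165.112.0.0/12 (165.112.0.0 - 165.127.255.255) -> port11
  165.116.0.0/15 (165.116.0.0 - 165.117.255.255) -> em6
  165.117.0.0/16 (165.117.0.0 - 165.117.255.255) -> port7
More-specific entries that do NOT match:
  165.117.185.4/30 (165.117.185.4 - 165.117.185.7) does not contain 165.117.185.21
  165.245.185.16/29 (165.245.185.16 - 165.245.185.23) does not contain 165.117.185.21
  165.117.249.16/28 (165.117.249.16 - 165.117.249.31) does not contain 165.117.185.21
  165.117.185.128/25 (165.117.185.128 - 165.117.185.255) does not contain 165.117.185.21
  167.117.184.0/22 (167.117.184.0 - 167.117.187.255) does not contain 165.117.185.21
  165.117.192.0/18 (165.117.192.0 - 165.117.255.255) does not contain 165.117.185.21
  165.245.128.0/18 (165.245.128.0 - 165.245.191.255) does not contain 165.117.185.21
Longest matching prefix is /16 -> interface port7.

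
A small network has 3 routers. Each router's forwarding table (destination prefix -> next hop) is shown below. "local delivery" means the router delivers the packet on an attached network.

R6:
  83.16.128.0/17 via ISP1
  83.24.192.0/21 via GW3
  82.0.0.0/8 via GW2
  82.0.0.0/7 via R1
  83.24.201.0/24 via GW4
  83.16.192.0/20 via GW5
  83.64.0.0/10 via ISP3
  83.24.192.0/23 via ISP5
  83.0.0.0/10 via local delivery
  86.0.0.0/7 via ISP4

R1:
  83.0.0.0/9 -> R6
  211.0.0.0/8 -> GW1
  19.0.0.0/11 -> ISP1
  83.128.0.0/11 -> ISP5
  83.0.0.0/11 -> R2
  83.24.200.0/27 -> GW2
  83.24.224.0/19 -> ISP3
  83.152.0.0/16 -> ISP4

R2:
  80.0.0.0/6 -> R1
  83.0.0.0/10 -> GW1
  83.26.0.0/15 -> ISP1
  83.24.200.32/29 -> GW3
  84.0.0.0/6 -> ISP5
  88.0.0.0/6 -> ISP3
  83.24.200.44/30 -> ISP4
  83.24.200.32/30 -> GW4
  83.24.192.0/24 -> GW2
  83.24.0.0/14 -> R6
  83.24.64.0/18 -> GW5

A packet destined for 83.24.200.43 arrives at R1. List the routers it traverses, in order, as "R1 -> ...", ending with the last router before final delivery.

R1 -> R2 -> R6

At R1: longest match for 83.24.200.43 is 83.0.0.0/11 -> R2
At R2: longest match for 83.24.200.43 is 83.24.0.0/14 -> R6
At R6: longest match for 83.24.200.43 is 83.0.0.0/10 -> local delivery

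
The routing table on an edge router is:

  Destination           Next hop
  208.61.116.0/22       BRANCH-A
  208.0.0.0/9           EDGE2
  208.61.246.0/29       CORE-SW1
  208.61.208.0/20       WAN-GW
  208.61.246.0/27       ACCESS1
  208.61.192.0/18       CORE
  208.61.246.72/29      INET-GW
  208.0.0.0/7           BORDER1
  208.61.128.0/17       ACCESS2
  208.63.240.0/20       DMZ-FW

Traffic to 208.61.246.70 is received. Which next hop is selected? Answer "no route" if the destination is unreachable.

CORE

Routes whose prefix contains 208.61.246.70:
  208.0.0.0/7 (208.0.0.0 - 209.255.255.255) -> BORDER1
  208.0.0.0/9 (208.0.0.0 - 208.127.255.255) -> EDGE2
  208.61.128.0/17 (208.61.128.0 - 208.61.255.255) -> ACCESS2
  208.61.192.0/18 (208.61.192.0 - 208.61.255.255) -> CORE
More-specific entries that do NOT match:
  208.61.246.0/29 (208.61.246.0 - 208.61.246.7) does not contain 208.61.246.70
  208.61.246.72/29 (208.61.246.72 - 208.61.246.79) does not contain 208.61.246.70
  208.61.246.0/27 (208.61.246.0 - 208.61.246.31) does not contain 208.61.246.70
  208.61.116.0/22 (208.61.116.0 - 208.61.119.255) does not contain 208.61.246.70
  208.61.208.0/20 (208.61.208.0 - 208.61.223.255) does not contain 208.61.246.70
  208.63.240.0/20 (208.63.240.0 - 208.63.255.255) does not contain 208.61.246.70
Longest matching prefix is /18 -> next hop CORE.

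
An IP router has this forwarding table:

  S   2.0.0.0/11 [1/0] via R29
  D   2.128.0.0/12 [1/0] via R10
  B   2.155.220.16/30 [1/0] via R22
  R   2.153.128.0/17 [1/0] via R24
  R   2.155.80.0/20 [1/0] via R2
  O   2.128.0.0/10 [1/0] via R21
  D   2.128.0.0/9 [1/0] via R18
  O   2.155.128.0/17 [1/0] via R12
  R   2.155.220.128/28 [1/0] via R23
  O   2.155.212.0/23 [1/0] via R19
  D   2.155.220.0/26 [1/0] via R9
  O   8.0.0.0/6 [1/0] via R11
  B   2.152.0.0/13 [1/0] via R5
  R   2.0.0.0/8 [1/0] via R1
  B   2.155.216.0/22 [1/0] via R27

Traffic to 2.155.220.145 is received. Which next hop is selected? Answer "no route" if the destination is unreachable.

Routes whose prefix contains 2.155.220.145:
  2.0.0.0/8 (2.0.0.0 - 2.255.255.255) -> R1
  2.128.0.0/9 (2.128.0.0 - 2.255.255.255) -> R18
  2.128.0.0/10 (2.128.0.0 - 2.191.255.255) -> R21
  2.152.0.0/13 (2.152.0.0 - 2.159.255.255) -> R5
  2.155.128.0/17 (2.155.128.0 - 2.155.255.255) -> R12
More-specific entries that do NOT match:
  2.155.220.16/30 (2.155.220.16 - 2.155.220.19) does not contain 2.155.220.145
  2.155.220.128/28 (2.155.220.128 - 2.155.220.143) does not contain 2.155.220.145
  2.155.220.0/26 (2.155.220.0 - 2.155.220.63) does not contain 2.155.220.145
  2.155.212.0/23 (2.155.212.0 - 2.155.213.255) does not contain 2.155.220.145
  2.155.216.0/22 (2.155.216.0 - 2.155.219.255) does not contain 2.155.220.145
  2.155.80.0/20 (2.155.80.0 - 2.155.95.255) does not contain 2.155.220.145
Longest matching prefix is /17 -> next hop R12.

R12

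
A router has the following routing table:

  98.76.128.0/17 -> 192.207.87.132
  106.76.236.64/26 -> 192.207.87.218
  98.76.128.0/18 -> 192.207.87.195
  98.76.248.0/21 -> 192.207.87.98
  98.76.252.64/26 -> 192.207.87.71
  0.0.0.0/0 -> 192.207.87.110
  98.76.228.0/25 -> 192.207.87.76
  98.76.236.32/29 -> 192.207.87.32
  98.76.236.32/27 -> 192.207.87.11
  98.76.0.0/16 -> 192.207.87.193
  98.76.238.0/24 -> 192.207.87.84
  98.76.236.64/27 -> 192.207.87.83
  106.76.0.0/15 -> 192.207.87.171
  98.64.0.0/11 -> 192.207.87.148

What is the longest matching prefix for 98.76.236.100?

98.76.128.0/17

Entries matching 98.76.236.100:
  0.0.0.0/0 (default, matches everything)
  98.64.0.0/11 (98.64.0.0 - 98.95.255.255)
  98.76.0.0/16 (98.76.0.0 - 98.76.255.255)
  98.76.128.0/17 (98.76.128.0 - 98.76.255.255)
Most specific is 98.76.128.0/17.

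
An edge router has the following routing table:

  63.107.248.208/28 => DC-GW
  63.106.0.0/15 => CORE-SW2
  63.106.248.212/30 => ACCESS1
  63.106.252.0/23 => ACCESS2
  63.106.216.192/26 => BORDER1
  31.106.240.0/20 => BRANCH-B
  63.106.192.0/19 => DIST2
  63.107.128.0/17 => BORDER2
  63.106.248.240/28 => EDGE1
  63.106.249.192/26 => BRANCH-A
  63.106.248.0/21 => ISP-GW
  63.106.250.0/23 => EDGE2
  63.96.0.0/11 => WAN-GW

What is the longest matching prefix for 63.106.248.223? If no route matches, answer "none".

63.106.248.0/21

Entries matching 63.106.248.223:
  63.96.0.0/11 (63.96.0.0 - 63.127.255.255)
  63.106.0.0/15 (63.106.0.0 - 63.107.255.255)
  63.106.248.0/21 (63.106.248.0 - 63.106.255.255)
Most specific is 63.106.248.0/21.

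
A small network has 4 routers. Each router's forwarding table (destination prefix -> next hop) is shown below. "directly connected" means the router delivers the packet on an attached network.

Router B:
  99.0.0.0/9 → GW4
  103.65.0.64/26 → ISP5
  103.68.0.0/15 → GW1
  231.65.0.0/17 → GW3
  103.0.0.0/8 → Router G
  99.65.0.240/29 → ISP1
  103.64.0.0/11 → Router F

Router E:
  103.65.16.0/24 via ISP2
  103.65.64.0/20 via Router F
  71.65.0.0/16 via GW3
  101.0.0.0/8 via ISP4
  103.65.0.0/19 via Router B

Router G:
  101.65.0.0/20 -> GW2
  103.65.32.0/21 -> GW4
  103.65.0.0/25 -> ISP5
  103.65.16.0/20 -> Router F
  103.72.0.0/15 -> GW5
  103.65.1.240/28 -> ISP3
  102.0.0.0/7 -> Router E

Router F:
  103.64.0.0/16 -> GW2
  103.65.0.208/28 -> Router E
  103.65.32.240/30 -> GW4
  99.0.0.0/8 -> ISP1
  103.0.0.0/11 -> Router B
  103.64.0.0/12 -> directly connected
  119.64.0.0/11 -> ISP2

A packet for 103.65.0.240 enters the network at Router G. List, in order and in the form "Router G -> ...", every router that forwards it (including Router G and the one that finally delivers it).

At Router G: longest match for 103.65.0.240 is 102.0.0.0/7 -> Router E
At Router E: longest match for 103.65.0.240 is 103.65.0.0/19 -> Router B
At Router B: longest match for 103.65.0.240 is 103.64.0.0/11 -> Router F
At Router F: longest match for 103.65.0.240 is 103.64.0.0/12 -> directly connected

Router G -> Router E -> Router B -> Router F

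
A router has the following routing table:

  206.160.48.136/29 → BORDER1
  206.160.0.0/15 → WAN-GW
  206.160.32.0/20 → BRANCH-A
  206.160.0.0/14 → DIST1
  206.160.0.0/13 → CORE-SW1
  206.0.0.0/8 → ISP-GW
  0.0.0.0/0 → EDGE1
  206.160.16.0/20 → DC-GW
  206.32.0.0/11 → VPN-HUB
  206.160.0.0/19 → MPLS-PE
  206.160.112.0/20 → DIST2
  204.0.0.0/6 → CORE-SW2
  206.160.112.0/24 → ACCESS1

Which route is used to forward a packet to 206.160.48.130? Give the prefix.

206.160.0.0/15

Entries matching 206.160.48.130:
  0.0.0.0/0 (default, matches everything)
  204.0.0.0/6 (204.0.0.0 - 207.255.255.255)
  206.0.0.0/8 (206.0.0.0 - 206.255.255.255)
  206.160.0.0/13 (206.160.0.0 - 206.167.255.255)
  206.160.0.0/14 (206.160.0.0 - 206.163.255.255)
  206.160.0.0/15 (206.160.0.0 - 206.161.255.255)
Most specific is 206.160.0.0/15.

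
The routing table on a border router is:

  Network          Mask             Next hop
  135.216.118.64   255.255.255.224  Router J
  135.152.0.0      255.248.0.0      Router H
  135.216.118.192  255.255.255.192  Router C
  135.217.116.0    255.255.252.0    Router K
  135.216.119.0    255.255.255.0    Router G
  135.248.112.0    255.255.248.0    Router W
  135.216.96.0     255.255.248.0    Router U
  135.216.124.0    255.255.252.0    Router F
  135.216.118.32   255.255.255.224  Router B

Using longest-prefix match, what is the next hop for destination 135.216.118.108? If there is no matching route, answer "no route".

no route

No entry's prefix contains 135.216.118.108; there is no default route.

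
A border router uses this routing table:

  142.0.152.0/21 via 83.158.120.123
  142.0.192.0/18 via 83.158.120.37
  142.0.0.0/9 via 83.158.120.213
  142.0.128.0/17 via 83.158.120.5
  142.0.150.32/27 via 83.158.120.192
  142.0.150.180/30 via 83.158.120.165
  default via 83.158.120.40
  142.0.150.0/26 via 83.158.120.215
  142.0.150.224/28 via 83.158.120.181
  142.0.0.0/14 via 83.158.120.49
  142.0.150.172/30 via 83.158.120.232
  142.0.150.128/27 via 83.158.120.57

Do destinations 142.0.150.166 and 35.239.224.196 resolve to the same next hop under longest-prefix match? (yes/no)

no

142.0.150.166: longest match 142.0.128.0/17 -> 83.158.120.5
35.239.224.196: longest match 0.0.0.0/0 -> 83.158.120.40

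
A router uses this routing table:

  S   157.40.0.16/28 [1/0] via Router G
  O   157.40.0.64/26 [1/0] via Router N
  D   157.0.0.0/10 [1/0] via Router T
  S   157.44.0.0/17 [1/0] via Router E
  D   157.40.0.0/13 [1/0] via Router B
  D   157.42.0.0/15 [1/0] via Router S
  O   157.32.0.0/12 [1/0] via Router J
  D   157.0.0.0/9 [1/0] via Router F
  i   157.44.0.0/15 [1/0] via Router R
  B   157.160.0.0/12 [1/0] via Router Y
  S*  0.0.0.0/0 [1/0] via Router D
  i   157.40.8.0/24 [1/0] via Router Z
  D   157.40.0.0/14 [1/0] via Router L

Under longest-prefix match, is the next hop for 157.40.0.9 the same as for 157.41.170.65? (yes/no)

yes

157.40.0.9: longest match 157.40.0.0/14 -> Router L
157.41.170.65: longest match 157.40.0.0/14 -> Router L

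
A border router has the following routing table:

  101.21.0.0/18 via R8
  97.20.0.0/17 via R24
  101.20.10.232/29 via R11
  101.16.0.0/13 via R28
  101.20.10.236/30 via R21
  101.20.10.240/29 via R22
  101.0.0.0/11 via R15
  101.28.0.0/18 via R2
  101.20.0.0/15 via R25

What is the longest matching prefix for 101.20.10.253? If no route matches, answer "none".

101.20.0.0/15

Entries matching 101.20.10.253:
  101.0.0.0/11 (101.0.0.0 - 101.31.255.255)
  101.16.0.0/13 (101.16.0.0 - 101.23.255.255)
  101.20.0.0/15 (101.20.0.0 - 101.21.255.255)
Most specific is 101.20.0.0/15.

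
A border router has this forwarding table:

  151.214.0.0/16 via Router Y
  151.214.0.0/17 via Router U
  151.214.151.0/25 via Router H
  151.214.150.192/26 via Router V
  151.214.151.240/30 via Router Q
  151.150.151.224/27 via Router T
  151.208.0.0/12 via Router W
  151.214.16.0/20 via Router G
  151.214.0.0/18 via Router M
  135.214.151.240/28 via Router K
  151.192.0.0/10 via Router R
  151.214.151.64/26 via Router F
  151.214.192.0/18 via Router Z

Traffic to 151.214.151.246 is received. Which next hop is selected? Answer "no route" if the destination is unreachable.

Router Y

Routes whose prefix contains 151.214.151.246:
  151.192.0.0/10 (151.192.0.0 - 151.255.255.255) -> Router R
  151.208.0.0/12 (151.208.0.0 - 151.223.255.255) -> Router W
  151.214.0.0/16 (151.214.0.0 - 151.214.255.255) -> Router Y
More-specific entries that do NOT match:
  151.214.151.240/30 (151.214.151.240 - 151.214.151.243) does not contain 151.214.151.246
  135.214.151.240/28 (135.214.151.240 - 135.214.151.255) does not contain 151.214.151.246
  151.150.151.224/27 (151.150.151.224 - 151.150.151.255) does not contain 151.214.151.246
  151.214.150.192/26 (151.214.150.192 - 151.214.150.255) does not contain 151.214.151.246
  151.214.151.64/26 (151.214.151.64 - 151.214.151.127) does not contain 151.214.151.246
  151.214.151.0/25 (151.214.151.0 - 151.214.151.127) does not contain 151.214.151.246
  151.214.16.0/20 (151.214.16.0 - 151.214.31.255) does not contain 151.214.151.246
  151.214.0.0/18 (151.214.0.0 - 151.214.63.255) does not contain 151.214.151.246
  151.214.192.0/18 (151.214.192.0 - 151.214.255.255) does not contain 151.214.151.246
  151.214.0.0/17 (151.214.0.0 - 151.214.127.255) does not contain 151.214.151.246
Longest matching prefix is /16 -> next hop Router Y.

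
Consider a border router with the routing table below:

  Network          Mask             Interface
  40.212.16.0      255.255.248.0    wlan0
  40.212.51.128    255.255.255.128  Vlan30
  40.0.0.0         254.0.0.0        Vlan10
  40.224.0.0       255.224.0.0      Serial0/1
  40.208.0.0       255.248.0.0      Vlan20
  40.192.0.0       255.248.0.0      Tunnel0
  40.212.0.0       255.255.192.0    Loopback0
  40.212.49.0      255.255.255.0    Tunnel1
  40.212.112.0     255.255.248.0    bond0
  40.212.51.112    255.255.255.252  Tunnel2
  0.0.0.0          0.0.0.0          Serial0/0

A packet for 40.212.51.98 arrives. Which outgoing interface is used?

Loopback0

Routes whose prefix contains 40.212.51.98:
  0.0.0.0/0 (default, matches everything) -> Serial0/0
  40.0.0.0/7 (40.0.0.0 - 41.255.255.255) -> Vlan10
  40.208.0.0/13 (40.208.0.0 - 40.215.255.255) -> Vlan20
  40.212.0.0/18 (40.212.0.0 - 40.212.63.255) -> Loopback0
More-specific entries that do NOT match:
  40.212.51.112/30 (40.212.51.112 - 40.212.51.115) does not contain 40.212.51.98
  40.212.51.128/25 (40.212.51.128 - 40.212.51.255) does not contain 40.212.51.98
  40.212.49.0/24 (40.212.49.0 - 40.212.49.255) does not contain 40.212.51.98
  40.212.16.0/21 (40.212.16.0 - 40.212.23.255) does not contain 40.212.51.98
  40.212.112.0/21 (40.212.112.0 - 40.212.119.255) does not contain 40.212.51.98
Longest matching prefix is /18 -> interface Loopback0.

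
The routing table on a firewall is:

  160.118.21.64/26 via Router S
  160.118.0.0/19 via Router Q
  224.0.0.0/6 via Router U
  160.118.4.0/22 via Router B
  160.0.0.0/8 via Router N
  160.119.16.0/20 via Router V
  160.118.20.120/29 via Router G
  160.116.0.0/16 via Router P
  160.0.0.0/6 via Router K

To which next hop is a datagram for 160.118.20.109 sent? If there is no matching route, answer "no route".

Router Q

Routes whose prefix contains 160.118.20.109:
  160.0.0.0/6 (160.0.0.0 - 163.255.255.255) -> Router K
  160.0.0.0/8 (160.0.0.0 - 160.255.255.255) -> Router N
  160.118.0.0/19 (160.118.0.0 - 160.118.31.255) -> Router Q
More-specific entries that do NOT match:
  160.118.20.120/29 (160.118.20.120 - 160.118.20.127) does not contain 160.118.20.109
  160.118.21.64/26 (160.118.21.64 - 160.118.21.127) does not contain 160.118.20.109
  160.118.4.0/22 (160.118.4.0 - 160.118.7.255) does not contain 160.118.20.109
  160.119.16.0/20 (160.119.16.0 - 160.119.31.255) does not contain 160.118.20.109
Longest matching prefix is /19 -> next hop Router Q.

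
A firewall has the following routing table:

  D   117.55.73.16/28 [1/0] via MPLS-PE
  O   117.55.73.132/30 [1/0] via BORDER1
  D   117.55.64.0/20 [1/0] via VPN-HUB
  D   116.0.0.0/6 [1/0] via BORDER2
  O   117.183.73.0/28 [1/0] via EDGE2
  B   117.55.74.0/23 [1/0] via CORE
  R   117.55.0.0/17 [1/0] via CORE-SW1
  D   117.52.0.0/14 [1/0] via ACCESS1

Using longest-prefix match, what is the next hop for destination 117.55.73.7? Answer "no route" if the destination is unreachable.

VPN-HUB

Routes whose prefix contains 117.55.73.7:
  116.0.0.0/6 (116.0.0.0 - 119.255.255.255) -> BORDER2
  117.52.0.0/14 (117.52.0.0 - 117.55.255.255) -> ACCESS1
  117.55.0.0/17 (117.55.0.0 - 117.55.127.255) -> CORE-SW1
  117.55.64.0/20 (117.55.64.0 - 117.55.79.255) -> VPN-HUB
More-specific entries that do NOT match:
  117.55.73.132/30 (117.55.73.132 - 117.55.73.135) does not contain 117.55.73.7
  117.55.73.16/28 (117.55.73.16 - 117.55.73.31) does not contain 117.55.73.7
  117.183.73.0/28 (117.183.73.0 - 117.183.73.15) does not contain 117.55.73.7
  117.55.74.0/23 (117.55.74.0 - 117.55.75.255) does not contain 117.55.73.7
Longest matching prefix is /20 -> next hop VPN-HUB.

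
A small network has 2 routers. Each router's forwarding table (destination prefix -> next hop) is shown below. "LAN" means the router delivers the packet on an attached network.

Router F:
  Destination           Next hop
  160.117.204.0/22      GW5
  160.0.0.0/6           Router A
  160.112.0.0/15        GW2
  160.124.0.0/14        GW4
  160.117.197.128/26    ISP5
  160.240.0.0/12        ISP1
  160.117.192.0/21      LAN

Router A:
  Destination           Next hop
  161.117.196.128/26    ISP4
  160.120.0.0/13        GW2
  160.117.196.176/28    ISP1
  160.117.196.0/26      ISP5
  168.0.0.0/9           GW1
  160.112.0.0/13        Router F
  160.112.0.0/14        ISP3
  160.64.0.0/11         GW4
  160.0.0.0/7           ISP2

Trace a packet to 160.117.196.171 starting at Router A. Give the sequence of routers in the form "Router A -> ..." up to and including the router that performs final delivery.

Router A -> Router F

At Router A: longest match for 160.117.196.171 is 160.112.0.0/13 -> Router F
At Router F: longest match for 160.117.196.171 is 160.117.192.0/21 -> LAN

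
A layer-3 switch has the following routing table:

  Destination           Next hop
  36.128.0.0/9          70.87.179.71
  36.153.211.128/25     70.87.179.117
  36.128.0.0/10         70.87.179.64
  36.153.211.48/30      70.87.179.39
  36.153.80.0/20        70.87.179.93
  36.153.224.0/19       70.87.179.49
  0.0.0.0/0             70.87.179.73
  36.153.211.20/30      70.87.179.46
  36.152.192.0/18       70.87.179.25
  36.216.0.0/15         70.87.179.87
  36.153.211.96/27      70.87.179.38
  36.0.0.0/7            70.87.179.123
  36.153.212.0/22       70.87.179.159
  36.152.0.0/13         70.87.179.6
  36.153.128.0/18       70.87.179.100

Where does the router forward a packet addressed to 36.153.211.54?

70.87.179.6

Routes whose prefix contains 36.153.211.54:
  0.0.0.0/0 (default, matches everything) -> 70.87.179.73
  36.0.0.0/7 (36.0.0.0 - 37.255.255.255) -> 70.87.179.123
  36.128.0.0/9 (36.128.0.0 - 36.255.255.255) -> 70.87.179.71
  36.128.0.0/10 (36.128.0.0 - 36.191.255.255) -> 70.87.179.64
  36.152.0.0/13 (36.152.0.0 - 36.159.255.255) -> 70.87.179.6
More-specific entries that do NOT match:
  36.153.211.48/30 (36.153.211.48 - 36.153.211.51) does not contain 36.153.211.54
  36.153.211.20/30 (36.153.211.20 - 36.153.211.23) does not contain 36.153.211.54
  36.153.211.96/27 (36.153.211.96 - 36.153.211.127) does not contain 36.153.211.54
  36.153.211.128/25 (36.153.211.128 - 36.153.211.255) does not contain 36.153.211.54
  36.153.212.0/22 (36.153.212.0 - 36.153.215.255) does not contain 36.153.211.54
  36.153.80.0/20 (36.153.80.0 - 36.153.95.255) does not contain 36.153.211.54
  36.153.224.0/19 (36.153.224.0 - 36.153.255.255) does not contain 36.153.211.54
  36.152.192.0/18 (36.152.192.0 - 36.152.255.255) does not contain 36.153.211.54
  36.153.128.0/18 (36.153.128.0 - 36.153.191.255) does not contain 36.153.211.54
  36.216.0.0/15 (36.216.0.0 - 36.217.255.255) does not contain 36.153.211.54
Longest matching prefix is /13 -> next hop 70.87.179.6.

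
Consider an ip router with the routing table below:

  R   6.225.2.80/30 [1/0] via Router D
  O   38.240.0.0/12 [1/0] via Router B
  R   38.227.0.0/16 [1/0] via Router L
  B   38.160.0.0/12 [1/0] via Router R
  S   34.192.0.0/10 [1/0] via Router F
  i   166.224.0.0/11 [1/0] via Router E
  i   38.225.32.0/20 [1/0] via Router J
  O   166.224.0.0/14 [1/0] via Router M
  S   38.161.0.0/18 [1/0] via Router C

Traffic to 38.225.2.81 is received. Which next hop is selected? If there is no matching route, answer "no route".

no route

No entry's prefix contains 38.225.2.81; there is no default route.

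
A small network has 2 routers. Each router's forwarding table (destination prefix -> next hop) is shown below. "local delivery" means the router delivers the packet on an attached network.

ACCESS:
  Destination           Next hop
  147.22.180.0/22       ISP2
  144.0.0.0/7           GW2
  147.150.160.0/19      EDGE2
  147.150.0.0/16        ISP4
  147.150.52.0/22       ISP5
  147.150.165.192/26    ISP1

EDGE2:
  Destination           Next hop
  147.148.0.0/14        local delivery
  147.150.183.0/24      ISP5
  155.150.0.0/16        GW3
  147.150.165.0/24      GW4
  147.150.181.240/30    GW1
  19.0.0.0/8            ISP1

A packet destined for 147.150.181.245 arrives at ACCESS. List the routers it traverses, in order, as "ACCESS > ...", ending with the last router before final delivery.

ACCESS > EDGE2

At ACCESS: longest match for 147.150.181.245 is 147.150.160.0/19 -> EDGE2
At EDGE2: longest match for 147.150.181.245 is 147.148.0.0/14 -> local delivery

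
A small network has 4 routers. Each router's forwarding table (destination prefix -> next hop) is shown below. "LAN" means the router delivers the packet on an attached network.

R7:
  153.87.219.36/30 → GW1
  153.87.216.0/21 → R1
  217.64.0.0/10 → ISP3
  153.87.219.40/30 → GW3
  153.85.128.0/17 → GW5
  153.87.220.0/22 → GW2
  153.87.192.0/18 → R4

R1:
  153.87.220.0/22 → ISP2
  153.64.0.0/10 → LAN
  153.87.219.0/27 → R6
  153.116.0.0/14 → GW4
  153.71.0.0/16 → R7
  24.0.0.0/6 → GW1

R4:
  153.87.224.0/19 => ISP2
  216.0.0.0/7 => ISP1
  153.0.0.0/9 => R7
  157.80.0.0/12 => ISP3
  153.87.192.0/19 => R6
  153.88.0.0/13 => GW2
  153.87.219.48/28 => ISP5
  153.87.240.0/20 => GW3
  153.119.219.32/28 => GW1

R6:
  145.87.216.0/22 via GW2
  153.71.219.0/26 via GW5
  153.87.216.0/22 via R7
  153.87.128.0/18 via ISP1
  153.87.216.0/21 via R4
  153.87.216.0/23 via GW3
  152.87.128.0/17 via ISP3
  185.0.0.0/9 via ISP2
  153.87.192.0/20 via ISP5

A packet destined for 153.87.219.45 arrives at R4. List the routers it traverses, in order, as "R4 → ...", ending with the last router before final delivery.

R4 → R6 → R7 → R1

At R4: longest match for 153.87.219.45 is 153.87.192.0/19 -> R6
At R6: longest match for 153.87.219.45 is 153.87.216.0/22 -> R7
At R7: longest match for 153.87.219.45 is 153.87.216.0/21 -> R1
At R1: longest match for 153.87.219.45 is 153.64.0.0/10 -> LAN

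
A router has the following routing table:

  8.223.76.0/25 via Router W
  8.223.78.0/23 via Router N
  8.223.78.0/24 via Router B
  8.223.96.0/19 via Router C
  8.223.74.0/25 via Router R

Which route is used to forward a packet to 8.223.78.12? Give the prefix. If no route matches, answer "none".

8.223.78.0/24

Entries matching 8.223.78.12:
  8.223.78.0/23 (8.223.78.0 - 8.223.79.255)
  8.223.78.0/24 (8.223.78.0 - 8.223.78.255)
Most specific is 8.223.78.0/24.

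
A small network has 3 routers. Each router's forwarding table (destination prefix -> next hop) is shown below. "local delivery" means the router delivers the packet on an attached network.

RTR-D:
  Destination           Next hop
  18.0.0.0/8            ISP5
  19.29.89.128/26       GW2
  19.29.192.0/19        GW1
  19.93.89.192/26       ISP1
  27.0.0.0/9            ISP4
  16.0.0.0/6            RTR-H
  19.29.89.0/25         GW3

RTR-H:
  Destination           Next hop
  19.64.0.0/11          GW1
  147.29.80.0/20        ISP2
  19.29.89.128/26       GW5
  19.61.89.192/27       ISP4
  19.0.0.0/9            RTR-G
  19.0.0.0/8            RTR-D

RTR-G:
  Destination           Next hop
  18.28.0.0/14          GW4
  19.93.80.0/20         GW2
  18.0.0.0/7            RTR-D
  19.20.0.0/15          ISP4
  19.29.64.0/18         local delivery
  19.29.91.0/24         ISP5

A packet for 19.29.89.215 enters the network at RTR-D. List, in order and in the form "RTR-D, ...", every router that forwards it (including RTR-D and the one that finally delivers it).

At RTR-D: longest match for 19.29.89.215 is 16.0.0.0/6 -> RTR-H
At RTR-H: longest match for 19.29.89.215 is 19.0.0.0/9 -> RTR-G
At RTR-G: longest match for 19.29.89.215 is 19.29.64.0/18 -> local delivery

RTR-D, RTR-H, RTR-G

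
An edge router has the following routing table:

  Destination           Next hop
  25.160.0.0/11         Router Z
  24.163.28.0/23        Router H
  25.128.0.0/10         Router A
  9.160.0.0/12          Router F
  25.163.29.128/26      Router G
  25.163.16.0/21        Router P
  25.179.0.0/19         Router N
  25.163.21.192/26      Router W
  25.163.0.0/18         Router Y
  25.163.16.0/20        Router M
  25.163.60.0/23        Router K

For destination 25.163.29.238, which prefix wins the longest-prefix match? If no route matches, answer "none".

25.163.16.0/20

Entries matching 25.163.29.238:
  25.128.0.0/10 (25.128.0.0 - 25.191.255.255)
  25.160.0.0/11 (25.160.0.0 - 25.191.255.255)
  25.163.0.0/18 (25.163.0.0 - 25.163.63.255)
  25.163.16.0/20 (25.163.16.0 - 25.163.31.255)
Most specific is 25.163.16.0/20.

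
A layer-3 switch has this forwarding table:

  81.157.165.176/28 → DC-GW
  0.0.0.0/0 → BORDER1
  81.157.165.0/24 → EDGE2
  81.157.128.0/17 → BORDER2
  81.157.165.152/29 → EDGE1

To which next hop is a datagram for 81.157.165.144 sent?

EDGE2

Routes whose prefix contains 81.157.165.144:
  0.0.0.0/0 (default, matches everything) -> BORDER1
  81.157.128.0/17 (81.157.128.0 - 81.157.255.255) -> BORDER2
  81.157.165.0/24 (81.157.165.0 - 81.157.165.255) -> EDGE2
More-specific entries that do NOT match:
  81.157.165.152/29 (81.157.165.152 - 81.157.165.159) does not contain 81.157.165.144
  81.157.165.176/28 (81.157.165.176 - 81.157.165.191) does not contain 81.157.165.144
Longest matching prefix is /24 -> next hop EDGE2.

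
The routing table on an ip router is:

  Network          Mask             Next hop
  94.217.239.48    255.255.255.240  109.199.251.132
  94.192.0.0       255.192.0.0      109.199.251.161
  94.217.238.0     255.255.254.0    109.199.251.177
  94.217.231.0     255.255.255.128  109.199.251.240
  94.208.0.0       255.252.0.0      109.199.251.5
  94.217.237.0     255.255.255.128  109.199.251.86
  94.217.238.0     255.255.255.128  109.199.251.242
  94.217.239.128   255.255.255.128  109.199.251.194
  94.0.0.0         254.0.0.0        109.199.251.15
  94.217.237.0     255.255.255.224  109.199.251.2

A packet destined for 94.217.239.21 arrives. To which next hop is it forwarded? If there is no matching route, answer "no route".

109.199.251.177

Routes whose prefix contains 94.217.239.21:
  94.0.0.0/7 (94.0.0.0 - 95.255.255.255) -> 109.199.251.15
  94.192.0.0/10 (94.192.0.0 - 94.255.255.255) -> 109.199.251.161
  94.217.238.0/23 (94.217.238.0 - 94.217.239.255) -> 109.199.251.177
More-specific entries that do NOT match:
  94.217.239.48/28 (94.217.239.48 - 94.217.239.63) does not contain 94.217.239.21
  94.217.237.0/27 (94.217.237.0 - 94.217.237.31) does not contain 94.217.239.21
  94.217.231.0/25 (94.217.231.0 - 94.217.231.127) does not contain 94.217.239.21
  94.217.237.0/25 (94.217.237.0 - 94.217.237.127) does not contain 94.217.239.21
  94.217.238.0/25 (94.217.238.0 - 94.217.238.127) does not contain 94.217.239.21
  94.217.239.128/25 (94.217.239.128 - 94.217.239.255) does not contain 94.217.239.21
Longest matching prefix is /23 -> next hop 109.199.251.177.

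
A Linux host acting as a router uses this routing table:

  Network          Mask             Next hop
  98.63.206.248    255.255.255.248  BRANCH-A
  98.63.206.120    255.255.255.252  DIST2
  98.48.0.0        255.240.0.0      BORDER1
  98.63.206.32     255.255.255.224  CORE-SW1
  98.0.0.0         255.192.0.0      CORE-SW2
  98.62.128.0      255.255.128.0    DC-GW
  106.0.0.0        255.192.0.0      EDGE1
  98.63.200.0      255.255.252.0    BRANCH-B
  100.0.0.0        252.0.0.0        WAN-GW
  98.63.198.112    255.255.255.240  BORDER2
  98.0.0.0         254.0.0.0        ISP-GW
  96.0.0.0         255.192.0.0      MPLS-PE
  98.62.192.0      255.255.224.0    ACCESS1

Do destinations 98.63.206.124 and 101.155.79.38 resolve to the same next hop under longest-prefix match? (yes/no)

98.63.206.124: longest match 98.48.0.0/12 -> BORDER1
101.155.79.38: longest match 100.0.0.0/6 -> WAN-GW

no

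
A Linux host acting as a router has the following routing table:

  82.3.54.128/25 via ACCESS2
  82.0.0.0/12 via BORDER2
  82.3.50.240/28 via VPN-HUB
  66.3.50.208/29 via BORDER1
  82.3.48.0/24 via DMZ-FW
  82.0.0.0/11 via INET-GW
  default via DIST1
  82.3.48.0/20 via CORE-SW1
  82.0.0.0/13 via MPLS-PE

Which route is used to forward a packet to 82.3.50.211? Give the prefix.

82.3.48.0/20

Entries matching 82.3.50.211:
  0.0.0.0/0 (default, matches everything)
  82.0.0.0/11 (82.0.0.0 - 82.31.255.255)
  82.0.0.0/12 (82.0.0.0 - 82.15.255.255)
  82.0.0.0/13 (82.0.0.0 - 82.7.255.255)
  82.3.48.0/20 (82.3.48.0 - 82.3.63.255)
Most specific is 82.3.48.0/20.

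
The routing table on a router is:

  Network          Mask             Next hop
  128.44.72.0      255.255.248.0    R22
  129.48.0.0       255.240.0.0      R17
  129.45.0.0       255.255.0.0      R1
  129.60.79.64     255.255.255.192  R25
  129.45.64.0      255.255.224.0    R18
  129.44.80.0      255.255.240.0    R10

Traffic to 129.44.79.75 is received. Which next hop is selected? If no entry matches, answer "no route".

no route

No entry's prefix contains 129.44.79.75; there is no default route.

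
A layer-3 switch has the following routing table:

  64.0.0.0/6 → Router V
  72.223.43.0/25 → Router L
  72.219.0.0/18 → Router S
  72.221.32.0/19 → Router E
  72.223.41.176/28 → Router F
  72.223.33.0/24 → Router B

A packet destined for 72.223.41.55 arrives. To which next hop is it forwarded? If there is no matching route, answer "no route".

No entry's prefix contains 72.223.41.55; there is no default route.

no route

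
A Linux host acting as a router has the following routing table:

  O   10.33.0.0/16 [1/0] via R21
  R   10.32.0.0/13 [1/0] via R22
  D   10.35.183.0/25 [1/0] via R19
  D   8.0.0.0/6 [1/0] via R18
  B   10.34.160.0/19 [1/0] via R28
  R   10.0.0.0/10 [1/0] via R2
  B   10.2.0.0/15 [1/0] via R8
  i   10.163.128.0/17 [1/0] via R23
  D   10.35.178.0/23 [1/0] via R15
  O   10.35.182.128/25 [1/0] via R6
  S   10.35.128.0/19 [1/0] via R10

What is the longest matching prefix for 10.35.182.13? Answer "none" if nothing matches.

10.32.0.0/13

Entries matching 10.35.182.13:
  8.0.0.0/6 (8.0.0.0 - 11.255.255.255)
  10.0.0.0/10 (10.0.0.0 - 10.63.255.255)
  10.32.0.0/13 (10.32.0.0 - 10.39.255.255)
Most specific is 10.32.0.0/13.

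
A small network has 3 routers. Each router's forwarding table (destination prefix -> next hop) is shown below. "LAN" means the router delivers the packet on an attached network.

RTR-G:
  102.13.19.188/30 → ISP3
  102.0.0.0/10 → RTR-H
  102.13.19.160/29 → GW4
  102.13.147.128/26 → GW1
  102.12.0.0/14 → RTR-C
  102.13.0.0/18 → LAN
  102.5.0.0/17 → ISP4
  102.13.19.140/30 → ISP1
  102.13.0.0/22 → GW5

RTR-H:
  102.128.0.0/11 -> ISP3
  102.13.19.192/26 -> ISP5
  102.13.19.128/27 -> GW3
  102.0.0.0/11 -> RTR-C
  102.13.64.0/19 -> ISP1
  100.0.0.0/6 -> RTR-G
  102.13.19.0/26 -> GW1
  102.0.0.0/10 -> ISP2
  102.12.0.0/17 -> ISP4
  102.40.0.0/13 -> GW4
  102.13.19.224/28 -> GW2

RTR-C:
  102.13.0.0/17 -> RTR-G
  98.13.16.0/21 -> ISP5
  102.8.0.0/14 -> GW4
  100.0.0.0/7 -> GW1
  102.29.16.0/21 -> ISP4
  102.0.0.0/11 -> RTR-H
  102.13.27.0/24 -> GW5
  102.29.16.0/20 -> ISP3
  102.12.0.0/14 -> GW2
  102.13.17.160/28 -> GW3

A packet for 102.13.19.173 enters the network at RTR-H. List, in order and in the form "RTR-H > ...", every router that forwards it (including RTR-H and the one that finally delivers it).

At RTR-H: longest match for 102.13.19.173 is 102.0.0.0/11 -> RTR-C
At RTR-C: longest match for 102.13.19.173 is 102.13.0.0/17 -> RTR-G
At RTR-G: longest match for 102.13.19.173 is 102.13.0.0/18 -> LAN

RTR-H > RTR-C > RTR-G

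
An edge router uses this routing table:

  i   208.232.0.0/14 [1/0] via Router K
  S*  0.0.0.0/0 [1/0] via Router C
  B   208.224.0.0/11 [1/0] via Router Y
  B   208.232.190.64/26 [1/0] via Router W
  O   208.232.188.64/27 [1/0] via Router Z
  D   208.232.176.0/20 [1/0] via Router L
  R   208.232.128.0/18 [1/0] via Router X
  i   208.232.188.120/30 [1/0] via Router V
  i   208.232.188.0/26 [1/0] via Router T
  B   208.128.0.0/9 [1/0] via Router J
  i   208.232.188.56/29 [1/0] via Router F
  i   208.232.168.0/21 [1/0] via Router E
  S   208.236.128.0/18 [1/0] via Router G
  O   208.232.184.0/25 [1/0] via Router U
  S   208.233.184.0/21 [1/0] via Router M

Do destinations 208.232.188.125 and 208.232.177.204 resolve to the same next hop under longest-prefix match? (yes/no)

yes

208.232.188.125: longest match 208.232.176.0/20 -> Router L
208.232.177.204: longest match 208.232.176.0/20 -> Router L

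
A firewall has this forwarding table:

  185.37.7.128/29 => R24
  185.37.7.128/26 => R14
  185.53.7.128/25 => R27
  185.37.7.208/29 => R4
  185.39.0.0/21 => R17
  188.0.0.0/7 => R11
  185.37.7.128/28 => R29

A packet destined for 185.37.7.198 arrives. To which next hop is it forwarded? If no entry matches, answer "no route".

No entry's prefix contains 185.37.7.198; there is no default route.

no route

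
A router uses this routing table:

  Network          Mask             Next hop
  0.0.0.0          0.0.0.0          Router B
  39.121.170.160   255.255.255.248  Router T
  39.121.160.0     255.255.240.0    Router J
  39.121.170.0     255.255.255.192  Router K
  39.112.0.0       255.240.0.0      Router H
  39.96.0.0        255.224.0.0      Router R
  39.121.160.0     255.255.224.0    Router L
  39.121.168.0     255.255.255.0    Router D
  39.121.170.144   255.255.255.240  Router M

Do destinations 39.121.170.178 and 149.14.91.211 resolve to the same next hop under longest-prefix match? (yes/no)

39.121.170.178: longest match 39.121.160.0/20 -> Router J
149.14.91.211: longest match 0.0.0.0/0 -> Router B

no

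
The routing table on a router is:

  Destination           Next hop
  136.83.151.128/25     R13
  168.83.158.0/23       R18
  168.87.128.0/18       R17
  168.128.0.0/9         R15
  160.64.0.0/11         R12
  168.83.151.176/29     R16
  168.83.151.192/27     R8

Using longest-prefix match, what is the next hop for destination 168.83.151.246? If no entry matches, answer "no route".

No entry's prefix contains 168.83.151.246; there is no default route.

no route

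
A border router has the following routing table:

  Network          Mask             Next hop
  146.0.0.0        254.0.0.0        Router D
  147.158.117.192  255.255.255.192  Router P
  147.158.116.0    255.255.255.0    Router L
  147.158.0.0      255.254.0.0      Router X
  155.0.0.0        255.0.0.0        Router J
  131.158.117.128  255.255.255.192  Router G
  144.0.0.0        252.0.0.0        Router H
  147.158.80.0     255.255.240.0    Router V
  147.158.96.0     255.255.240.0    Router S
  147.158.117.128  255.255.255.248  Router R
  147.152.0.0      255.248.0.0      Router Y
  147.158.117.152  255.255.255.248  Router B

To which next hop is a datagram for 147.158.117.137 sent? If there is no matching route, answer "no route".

Routes whose prefix contains 147.158.117.137:
  144.0.0.0/6 (144.0.0.0 - 147.255.255.255) -> Router H
  146.0.0.0/7 (146.0.0.0 - 147.255.255.255) -> Router D
  147.152.0.0/13 (147.152.0.0 - 147.159.255.255) -> Router Y
  147.158.0.0/15 (147.158.0.0 - 147.159.255.255) -> Router X
More-specific entries that do NOT match:
  147.158.117.128/29 (147.158.117.128 - 147.158.117.135) does not contain 147.158.117.137
  147.158.117.152/29 (147.158.117.152 - 147.158.117.159) does not contain 147.158.117.137
  147.158.117.192/26 (147.158.117.192 - 147.158.117.255) does not contain 147.158.117.137
  131.158.117.128/26 (131.158.117.128 - 131.158.117.191) does not contain 147.158.117.137
  147.158.116.0/24 (147.158.116.0 - 147.158.116.255) does not contain 147.158.117.137
  147.158.80.0/20 (147.158.80.0 - 147.158.95.255) does not contain 147.158.117.137
  147.158.96.0/20 (147.158.96.0 - 147.158.111.255) does not contain 147.158.117.137
Longest matching prefix is /15 -> next hop Router X.

Router X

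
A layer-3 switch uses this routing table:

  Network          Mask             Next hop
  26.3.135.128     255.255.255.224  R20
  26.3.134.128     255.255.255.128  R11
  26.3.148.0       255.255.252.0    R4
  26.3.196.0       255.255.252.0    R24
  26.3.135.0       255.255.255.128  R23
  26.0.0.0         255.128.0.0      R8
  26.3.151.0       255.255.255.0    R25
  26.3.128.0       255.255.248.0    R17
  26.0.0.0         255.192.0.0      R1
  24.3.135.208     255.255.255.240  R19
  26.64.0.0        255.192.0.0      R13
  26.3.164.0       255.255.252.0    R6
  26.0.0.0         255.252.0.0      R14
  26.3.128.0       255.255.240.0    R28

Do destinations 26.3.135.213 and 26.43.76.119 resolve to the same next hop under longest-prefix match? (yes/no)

26.3.135.213: longest match 26.3.128.0/21 -> R17
26.43.76.119: longest match 26.0.0.0/10 -> R1

no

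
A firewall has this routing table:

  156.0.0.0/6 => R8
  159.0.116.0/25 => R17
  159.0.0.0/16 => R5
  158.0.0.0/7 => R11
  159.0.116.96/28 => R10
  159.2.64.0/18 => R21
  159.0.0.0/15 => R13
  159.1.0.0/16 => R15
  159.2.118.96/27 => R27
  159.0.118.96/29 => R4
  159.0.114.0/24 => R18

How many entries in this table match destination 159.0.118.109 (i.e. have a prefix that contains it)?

4

Prefixes containing 159.0.118.109:
  156.0.0.0/6 (156.0.0.0 - 159.255.255.255)
  158.0.0.0/7 (158.0.0.0 - 159.255.255.255)
  159.0.0.0/15 (159.0.0.0 - 159.1.255.255)
  159.0.0.0/16 (159.0.0.0 - 159.0.255.255)
Total matching entries: 4.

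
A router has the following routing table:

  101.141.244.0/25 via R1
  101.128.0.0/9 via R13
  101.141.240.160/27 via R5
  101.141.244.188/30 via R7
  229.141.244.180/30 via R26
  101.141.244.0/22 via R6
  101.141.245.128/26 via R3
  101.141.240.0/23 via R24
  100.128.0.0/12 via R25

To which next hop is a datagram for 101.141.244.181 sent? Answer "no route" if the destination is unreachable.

R6

Routes whose prefix contains 101.141.244.181:
  101.128.0.0/9 (101.128.0.0 - 101.255.255.255) -> R13
  101.141.244.0/22 (101.141.244.0 - 101.141.247.255) -> R6
More-specific entries that do NOT match:
  101.141.244.188/30 (101.141.244.188 - 101.141.244.191) does not contain 101.141.244.181
  229.141.244.180/30 (229.141.244.180 - 229.141.244.183) does not contain 101.141.244.181
  101.141.240.160/27 (101.141.240.160 - 101.141.240.191) does not contain 101.141.244.181
  101.141.245.128/26 (101.141.245.128 - 101.141.245.191) does not contain 101.141.244.181
  101.141.244.0/25 (101.141.244.0 - 101.141.244.127) does not contain 101.141.244.181
  101.141.240.0/23 (101.141.240.0 - 101.141.241.255) does not contain 101.141.244.181
Longest matching prefix is /22 -> next hop R6.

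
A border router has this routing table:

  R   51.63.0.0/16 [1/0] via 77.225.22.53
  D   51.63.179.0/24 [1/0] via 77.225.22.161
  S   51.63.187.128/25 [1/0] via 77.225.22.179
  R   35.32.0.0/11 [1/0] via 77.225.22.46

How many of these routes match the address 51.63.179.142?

Prefixes containing 51.63.179.142:
  51.63.0.0/16 (51.63.0.0 - 51.63.255.255)
  51.63.179.0/24 (51.63.179.0 - 51.63.179.255)
Total matching entries: 2.

2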